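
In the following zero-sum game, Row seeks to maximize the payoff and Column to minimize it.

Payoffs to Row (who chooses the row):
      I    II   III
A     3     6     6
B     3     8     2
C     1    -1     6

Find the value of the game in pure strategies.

3

Row minima: 3, 2, -1 → Row's maximin is 3.
Column maxima: 3, 8, 6 → Column's minimax is 3.
They coincide at (A, I), so the value is 3.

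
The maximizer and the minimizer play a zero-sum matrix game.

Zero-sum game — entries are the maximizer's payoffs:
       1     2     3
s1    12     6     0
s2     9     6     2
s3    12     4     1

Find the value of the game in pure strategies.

Row minima: 0, 2, 1 → the maximizer's maximin is 2.
Column maxima: 12, 6, 2 → the minimizer's minimax is 2.
They coincide at (s2, 3), so the value is 2.

2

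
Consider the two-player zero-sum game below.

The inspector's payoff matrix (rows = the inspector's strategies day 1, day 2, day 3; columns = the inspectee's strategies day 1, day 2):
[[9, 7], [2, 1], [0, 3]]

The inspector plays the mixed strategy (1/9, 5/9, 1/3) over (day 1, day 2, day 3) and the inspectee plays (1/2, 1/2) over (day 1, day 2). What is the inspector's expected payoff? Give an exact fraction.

Against (1/2, 1/2), each row's expected payoff is day 1: 8; day 2: 3/2; day 3: 3/2.
Taking the (1/9, 5/9, 1/3)-weighted average: (1/9)·(8) + (5/9)·(3/2) + (1/3)·(3/2) = 20/9.

20/9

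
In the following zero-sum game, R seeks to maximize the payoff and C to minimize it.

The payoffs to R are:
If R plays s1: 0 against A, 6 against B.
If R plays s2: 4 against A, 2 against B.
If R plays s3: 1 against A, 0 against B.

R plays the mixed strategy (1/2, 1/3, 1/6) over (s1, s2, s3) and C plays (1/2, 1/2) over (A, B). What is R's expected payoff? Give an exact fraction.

31/12

Against (1/2, 1/2), each row's expected payoff is s1: 3; s2: 3; s3: 1/2.
Taking the (1/2, 1/3, 1/6)-weighted average: (1/2)·(3) + (1/3)·(3) + (1/6)·(1/2) = 31/12.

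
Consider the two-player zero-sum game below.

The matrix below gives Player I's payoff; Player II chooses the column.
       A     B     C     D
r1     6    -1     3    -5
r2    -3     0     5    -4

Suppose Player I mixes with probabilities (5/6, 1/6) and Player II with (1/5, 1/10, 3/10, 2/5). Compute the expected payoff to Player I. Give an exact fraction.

-7/60

Against (1/5, 1/10, 3/10, 2/5), each row's expected payoff is r1: 0; r2: -7/10.
Taking the (5/6, 1/6)-weighted average: (5/6)·(0) + (1/6)·(-7/10) = -7/60.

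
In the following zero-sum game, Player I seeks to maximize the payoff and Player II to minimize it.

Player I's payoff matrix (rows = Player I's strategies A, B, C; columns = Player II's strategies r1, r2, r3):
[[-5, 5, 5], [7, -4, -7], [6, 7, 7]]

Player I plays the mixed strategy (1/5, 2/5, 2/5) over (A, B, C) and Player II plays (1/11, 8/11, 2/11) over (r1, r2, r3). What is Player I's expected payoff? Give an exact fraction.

119/55

Against (1/11, 8/11, 2/11), each row's expected payoff is A: 45/11; B: -39/11; C: 76/11.
Taking the (1/5, 2/5, 2/5)-weighted average: (1/5)·(45/11) + (2/5)·(-39/11) + (2/5)·(76/11) = 119/55.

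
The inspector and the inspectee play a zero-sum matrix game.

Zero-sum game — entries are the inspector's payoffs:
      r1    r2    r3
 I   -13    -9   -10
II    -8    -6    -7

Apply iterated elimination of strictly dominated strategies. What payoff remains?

Column r2 is strictly dominated by r1 for the inspectee (-13<-9, -8<-6); eliminate r2.
Column r3 is strictly dominated by r1 for the inspectee (-13<-10, -8<-7); eliminate r3.
Row I is strictly dominated by row II (-8>-13); eliminate I.
Only (II, r1) remains, with payoff -8.

-8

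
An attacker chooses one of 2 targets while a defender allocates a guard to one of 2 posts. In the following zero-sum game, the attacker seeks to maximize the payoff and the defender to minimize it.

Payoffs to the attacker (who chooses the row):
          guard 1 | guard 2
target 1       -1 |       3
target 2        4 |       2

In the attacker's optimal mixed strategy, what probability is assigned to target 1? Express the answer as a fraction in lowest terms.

1/3

Row minima are -1 and 2, so the attacker's maximin is 2; column maxima are 4 and 3, so the defender's minimax is 3. These differ, so the equilibrium is in mixed strategies.
Let the attacker play target 1 with probability p. The defender is indifferent when −p + 4(1−p) = 3p + 2(1−p), giving p = 1/3.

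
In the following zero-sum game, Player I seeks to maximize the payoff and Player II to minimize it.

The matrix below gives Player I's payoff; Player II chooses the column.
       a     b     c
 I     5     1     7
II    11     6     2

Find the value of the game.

4

Column a is strictly dominated by b for Player II (it gives Player I more in every row).
The remaining 2×2 game on (I, II) × (b, c) has no saddle point. Let Player I play I with probability p; indifference gives p + 6(1−p) = 7p + 2(1−p), so p = 2/5.
Similarly Player II's optimal q on b is 1/2, and the value is 1·(1/2) + (7)·(1/2) = 4.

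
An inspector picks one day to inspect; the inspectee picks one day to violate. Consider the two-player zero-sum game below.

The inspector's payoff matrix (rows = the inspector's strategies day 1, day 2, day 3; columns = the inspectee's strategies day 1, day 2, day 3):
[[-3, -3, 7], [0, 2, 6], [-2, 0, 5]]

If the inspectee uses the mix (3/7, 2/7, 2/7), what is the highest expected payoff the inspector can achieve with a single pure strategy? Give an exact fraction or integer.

day 1: (-3)·(3/7) + (-3)·(2/7) + (7)·(2/7) = -1/7.
day 2: (0)·(3/7) + (2)·(2/7) + (6)·(2/7) = 16/7.
day 3: (-2)·(3/7) + (0)·(2/7) + (5)·(2/7) = 4/7.
The best pure response is day 2 with expected payoff 16/7.

16/7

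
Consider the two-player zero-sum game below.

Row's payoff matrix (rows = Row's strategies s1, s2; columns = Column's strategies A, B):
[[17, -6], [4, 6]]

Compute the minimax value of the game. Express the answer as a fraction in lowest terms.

Row minima are -6 and 4, so Row's maximin is 4; column maxima are 17 and 6, so Column's minimax is 6. These differ, so the equilibrium is in mixed strategies.
Let Row play s1 with probability p. Column is indifferent when 17p + 4(1−p) = −6p + 6(1−p), giving p = 2/25.
Let Column play A with probability q. Row is indifferent when 17q − 6(1−q) = 4q + 6(1−q), giving q = 12/25.
The value is 17·(12/25) + (-6)·(13/25) = 126/25.

126/25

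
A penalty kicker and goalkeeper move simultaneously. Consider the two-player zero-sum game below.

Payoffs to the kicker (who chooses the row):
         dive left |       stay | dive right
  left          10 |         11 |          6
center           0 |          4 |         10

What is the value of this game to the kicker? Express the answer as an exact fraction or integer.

Column stay is strictly dominated by dive left for the goalkeeper (it gives the kicker more in every row).
The remaining 2×2 game on (left, center) × (dive left, dive right) has no saddle point. Let the kicker play left with probability p; indifference gives 10p = 6p + 10(1−p), so p = 5/7.
Similarly the goalkeeper's optimal q on dive left is 2/7, and the value is 10·(2/7) + (6)·(5/7) = 50/7.

50/7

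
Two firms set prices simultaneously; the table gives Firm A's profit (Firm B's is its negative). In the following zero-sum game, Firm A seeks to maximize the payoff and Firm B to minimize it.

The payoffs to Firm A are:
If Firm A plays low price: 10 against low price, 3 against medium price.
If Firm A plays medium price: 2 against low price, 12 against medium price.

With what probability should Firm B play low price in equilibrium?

9/17

Row minima are 3 and 2, so Firm A's maximin is 3; column maxima are 10 and 12, so Firm B's minimax is 10. These differ, so the equilibrium is in mixed strategies.
Let Firm B play low price with probability q. Firm A is indifferent when 10q + 3(1−q) = 2q + 12(1−q), giving q = 9/17.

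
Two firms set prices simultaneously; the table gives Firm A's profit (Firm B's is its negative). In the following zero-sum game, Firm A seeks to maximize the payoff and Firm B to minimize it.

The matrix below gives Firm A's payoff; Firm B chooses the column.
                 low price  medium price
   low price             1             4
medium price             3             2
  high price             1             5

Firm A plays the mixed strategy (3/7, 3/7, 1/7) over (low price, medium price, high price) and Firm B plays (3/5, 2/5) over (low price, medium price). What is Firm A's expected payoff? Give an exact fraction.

17/7

Against (3/5, 2/5), each row's expected payoff is low price: 11/5; medium price: 13/5; high price: 13/5.
Taking the (3/7, 3/7, 1/7)-weighted average: (3/7)·(11/5) + (3/7)·(13/5) + (1/7)·(13/5) = 17/7.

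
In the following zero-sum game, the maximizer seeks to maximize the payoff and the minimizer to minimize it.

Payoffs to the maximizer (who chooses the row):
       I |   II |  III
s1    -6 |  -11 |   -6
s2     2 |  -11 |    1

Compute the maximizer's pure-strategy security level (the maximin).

The worst-case payoff for each row is s1: -11, s2: -11.
The best of these is -11.

-11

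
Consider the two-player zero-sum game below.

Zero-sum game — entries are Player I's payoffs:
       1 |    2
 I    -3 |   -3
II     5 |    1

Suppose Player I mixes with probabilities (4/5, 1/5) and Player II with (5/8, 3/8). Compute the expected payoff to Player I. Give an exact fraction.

-17/10

Against (5/8, 3/8), each row's expected payoff is I: -3; II: 7/2.
Taking the (4/5, 1/5)-weighted average: (4/5)·(-3) + (1/5)·(7/2) = -17/10.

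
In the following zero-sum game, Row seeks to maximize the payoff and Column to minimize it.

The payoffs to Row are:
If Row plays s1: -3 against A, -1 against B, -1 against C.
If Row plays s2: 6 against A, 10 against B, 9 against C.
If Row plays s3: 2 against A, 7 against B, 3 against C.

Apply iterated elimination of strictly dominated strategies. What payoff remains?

6

Column C is strictly dominated by A for Column (-3<-1, 6<9, 2<3); eliminate C.
Column B is strictly dominated by A for Column (-3<-1, 6<10, 2<7); eliminate B.
Row s3 is strictly dominated by row s2 (6>2); eliminate s3.
Row s1 is strictly dominated by row s2 (6>-3); eliminate s1.
Only (s2, A) remains, with payoff 6.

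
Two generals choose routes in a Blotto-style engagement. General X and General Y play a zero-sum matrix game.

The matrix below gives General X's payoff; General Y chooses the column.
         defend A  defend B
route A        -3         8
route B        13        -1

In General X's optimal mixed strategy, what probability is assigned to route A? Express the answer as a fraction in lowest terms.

Row minima are -3 and -1, so General X's maximin is -1; column maxima are 13 and 8, so General Y's minimax is 8. These differ, so the equilibrium is in mixed strategies.
Let General X play route A with probability p. General Y is indifferent when −3p + 13(1−p) = 8p − (1−p), giving p = 14/25.

14/25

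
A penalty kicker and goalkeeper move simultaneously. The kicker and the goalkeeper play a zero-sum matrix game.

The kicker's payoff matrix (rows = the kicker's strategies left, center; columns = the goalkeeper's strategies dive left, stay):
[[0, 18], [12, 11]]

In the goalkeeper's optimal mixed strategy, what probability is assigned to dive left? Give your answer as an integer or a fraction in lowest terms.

Row minima are 0 and 11, so the kicker's maximin is 11; column maxima are 12 and 18, so the goalkeeper's minimax is 12. These differ, so the equilibrium is in mixed strategies.
Let the goalkeeper play dive left with probability q. The kicker is indifferent when 18(1−q) = 12q + 11(1−q), giving q = 7/19.

7/19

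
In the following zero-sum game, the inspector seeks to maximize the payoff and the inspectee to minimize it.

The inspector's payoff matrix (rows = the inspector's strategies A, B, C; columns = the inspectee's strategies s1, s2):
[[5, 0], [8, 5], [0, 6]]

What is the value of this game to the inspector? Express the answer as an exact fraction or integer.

16/3

Row A is strictly dominated by row B, so the inspector never plays it.
The remaining 2×2 game on (B, C) × (s1, s2) has no saddle point. Let the inspector play B with probability p; indifference gives 8p = 5p + 6(1−p), so p = 2/3.
Similarly the inspectee's optimal q on s1 is 1/9, and the value is 8·(1/9) + (5)·(8/9) = 16/3.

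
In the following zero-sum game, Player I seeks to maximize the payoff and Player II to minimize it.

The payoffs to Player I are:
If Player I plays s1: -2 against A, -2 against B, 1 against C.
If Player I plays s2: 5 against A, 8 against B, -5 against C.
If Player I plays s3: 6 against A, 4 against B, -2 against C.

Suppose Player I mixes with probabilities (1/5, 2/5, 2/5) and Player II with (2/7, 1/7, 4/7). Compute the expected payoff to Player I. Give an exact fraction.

Against (2/7, 1/7, 4/7), each row's expected payoff is s1: -2/7; s2: -2/7; s3: 8/7.
Taking the (1/5, 2/5, 2/5)-weighted average: (1/5)·(-2/7) + (2/5)·(-2/7) + (2/5)·(8/7) = 2/7.

2/7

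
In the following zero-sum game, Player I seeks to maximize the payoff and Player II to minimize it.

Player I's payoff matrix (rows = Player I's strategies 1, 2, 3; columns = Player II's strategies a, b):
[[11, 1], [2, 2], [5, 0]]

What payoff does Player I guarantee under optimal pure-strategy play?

2

Row minima: 1, 2, 0 → Player I's maximin is 2.
Column maxima: 11, 2 → Player II's minimax is 2.
They coincide at (2, b), so the value is 2.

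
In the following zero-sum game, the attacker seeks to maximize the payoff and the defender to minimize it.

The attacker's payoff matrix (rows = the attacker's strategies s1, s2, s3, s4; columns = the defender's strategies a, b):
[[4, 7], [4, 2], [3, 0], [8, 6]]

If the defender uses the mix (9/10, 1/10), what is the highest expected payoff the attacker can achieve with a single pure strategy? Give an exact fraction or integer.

s1: (4)·(9/10) + (7)·(1/10) = 43/10.
s2: (4)·(9/10) + (2)·(1/10) = 19/5.
s3: (3)·(9/10) + (0)·(1/10) = 27/10.
s4: (8)·(9/10) + (6)·(1/10) = 39/5.
The best pure response is s4 with expected payoff 39/5.

39/5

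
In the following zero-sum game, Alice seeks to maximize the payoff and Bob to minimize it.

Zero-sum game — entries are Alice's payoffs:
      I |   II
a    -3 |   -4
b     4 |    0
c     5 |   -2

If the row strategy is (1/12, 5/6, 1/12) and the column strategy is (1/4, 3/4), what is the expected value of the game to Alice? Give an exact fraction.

1/2

Against (1/4, 3/4), each row's expected payoff is a: -15/4; b: 1; c: -1/4.
Taking the (1/12, 5/6, 1/12)-weighted average: (1/12)·(-15/4) + (5/6)·(1) + (1/12)·(-1/4) = 1/2.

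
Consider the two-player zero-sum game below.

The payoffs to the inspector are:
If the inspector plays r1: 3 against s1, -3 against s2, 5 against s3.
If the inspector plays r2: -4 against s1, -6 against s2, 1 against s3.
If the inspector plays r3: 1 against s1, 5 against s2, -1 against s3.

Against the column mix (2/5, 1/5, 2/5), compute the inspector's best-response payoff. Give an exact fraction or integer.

13/5

r1: (3)·(2/5) + (-3)·(1/5) + (5)·(2/5) = 13/5.
r2: (-4)·(2/5) + (-6)·(1/5) + (1)·(2/5) = -12/5.
r3: (1)·(2/5) + (5)·(1/5) + (-1)·(2/5) = 1.
The best pure response is r1 with expected payoff 13/5.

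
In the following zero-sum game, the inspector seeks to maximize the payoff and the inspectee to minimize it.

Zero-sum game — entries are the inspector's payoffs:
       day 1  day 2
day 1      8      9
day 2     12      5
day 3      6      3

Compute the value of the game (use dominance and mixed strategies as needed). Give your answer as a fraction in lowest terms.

Row day 3 is strictly dominated by row day 1, so the inspector never plays it.
The remaining 2×2 game on (day 1, day 2) × (day 1, day 2) has no saddle point. Let the inspector play day 1 with probability p; indifference gives 8p + 12(1−p) = 9p + 5(1−p), so p = 7/8.
Similarly the inspectee's optimal q on day 1 is 1/2, and the value is 8·(1/2) + (9)·(1/2) = 17/2.

17/2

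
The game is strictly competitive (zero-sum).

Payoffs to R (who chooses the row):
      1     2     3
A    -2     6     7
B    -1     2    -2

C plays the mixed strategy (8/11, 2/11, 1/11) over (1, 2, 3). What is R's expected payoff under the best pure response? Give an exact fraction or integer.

3/11

A: (-2)·(8/11) + (6)·(2/11) + (7)·(1/11) = 3/11.
B: (-1)·(8/11) + (2)·(2/11) + (-2)·(1/11) = -6/11.
The best pure response is A with expected payoff 3/11.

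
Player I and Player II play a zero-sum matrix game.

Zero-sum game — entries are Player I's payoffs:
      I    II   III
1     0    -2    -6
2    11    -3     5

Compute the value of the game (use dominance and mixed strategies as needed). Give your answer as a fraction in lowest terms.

Column I is strictly dominated by III for Player II (it gives Player I more in every row).
The remaining 2×2 game on (1, 2) × (II, III) has no saddle point. Let Player I play 1 with probability p; indifference gives −2p − 3(1−p) = −6p + 5(1−p), so p = 2/3.
Similarly Player II's optimal q on II is 11/12, and the value is -2·(11/12) + (-6)·(1/12) = -7/3.

-7/3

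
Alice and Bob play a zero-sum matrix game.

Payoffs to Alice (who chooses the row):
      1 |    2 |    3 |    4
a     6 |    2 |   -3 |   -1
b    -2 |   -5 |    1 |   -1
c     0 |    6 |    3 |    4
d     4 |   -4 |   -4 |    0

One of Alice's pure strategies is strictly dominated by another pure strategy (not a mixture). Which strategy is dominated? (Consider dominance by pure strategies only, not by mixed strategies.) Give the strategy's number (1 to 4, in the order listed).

2

Compare b with c: 0 > -2, 6 > -5, 3 > 1, 4 > -1.
So c strictly dominates b for Alice; b is strictly dominated.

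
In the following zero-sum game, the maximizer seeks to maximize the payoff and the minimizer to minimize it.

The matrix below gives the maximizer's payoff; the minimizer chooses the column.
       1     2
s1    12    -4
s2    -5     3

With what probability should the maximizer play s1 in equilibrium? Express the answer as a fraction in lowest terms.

Row minima are -4 and -5, so the maximizer's maximin is -4; column maxima are 12 and 3, so the minimizer's minimax is 3. These differ, so the equilibrium is in mixed strategies.
Let the maximizer play s1 with probability p. The minimizer is indifferent when 12p − 5(1−p) = −4p + 3(1−p), giving p = 1/3.

1/3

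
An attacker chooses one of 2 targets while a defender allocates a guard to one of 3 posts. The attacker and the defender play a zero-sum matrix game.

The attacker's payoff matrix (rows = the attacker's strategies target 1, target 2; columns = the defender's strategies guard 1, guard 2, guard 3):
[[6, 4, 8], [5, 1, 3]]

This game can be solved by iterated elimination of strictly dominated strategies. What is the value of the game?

4

Row target 2 is strictly dominated by row target 1 (6>5, 4>1, 8>3); eliminate target 2.
Column guard 3 is strictly dominated by guard 1 for the defender (6<8); eliminate guard 3.
Column guard 1 is strictly dominated by guard 2 for the defender (4<6); eliminate guard 1.
Only (target 1, guard 2) remains, with payoff 4.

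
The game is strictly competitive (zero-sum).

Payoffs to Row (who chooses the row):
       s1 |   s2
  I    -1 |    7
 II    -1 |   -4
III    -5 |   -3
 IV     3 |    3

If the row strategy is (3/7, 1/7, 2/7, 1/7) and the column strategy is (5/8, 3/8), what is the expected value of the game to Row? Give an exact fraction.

Against (5/8, 3/8), each row's expected payoff is I: 2; II: -17/8; III: -17/4; IV: 3.
Taking the (3/7, 1/7, 2/7, 1/7)-weighted average: (3/7)·(2) + (1/7)·(-17/8) + (2/7)·(-17/4) + (1/7)·(3) = -13/56.

-13/56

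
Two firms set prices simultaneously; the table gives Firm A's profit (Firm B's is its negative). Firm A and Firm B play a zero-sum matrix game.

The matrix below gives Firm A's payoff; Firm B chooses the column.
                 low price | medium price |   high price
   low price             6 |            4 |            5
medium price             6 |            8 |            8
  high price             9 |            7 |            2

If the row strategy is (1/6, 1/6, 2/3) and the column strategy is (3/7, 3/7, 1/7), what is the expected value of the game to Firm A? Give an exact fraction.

95/14

Against (3/7, 3/7, 1/7), each row's expected payoff is low price: 5; medium price: 50/7; high price: 50/7.
Taking the (1/6, 1/6, 2/3)-weighted average: (1/6)·(5) + (1/6)·(50/7) + (2/3)·(50/7) = 95/14.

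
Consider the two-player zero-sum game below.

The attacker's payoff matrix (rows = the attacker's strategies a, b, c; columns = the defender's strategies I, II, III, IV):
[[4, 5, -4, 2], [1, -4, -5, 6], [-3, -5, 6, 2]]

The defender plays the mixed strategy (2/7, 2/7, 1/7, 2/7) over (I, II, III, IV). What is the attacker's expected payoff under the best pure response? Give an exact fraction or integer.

18/7

a: (4)·(2/7) + (5)·(2/7) + (-4)·(1/7) + (2)·(2/7) = 18/7.
b: (1)·(2/7) + (-4)·(2/7) + (-5)·(1/7) + (6)·(2/7) = 1/7.
c: (-3)·(2/7) + (-5)·(2/7) + (6)·(1/7) + (2)·(2/7) = -6/7.
The best pure response is a with expected payoff 18/7.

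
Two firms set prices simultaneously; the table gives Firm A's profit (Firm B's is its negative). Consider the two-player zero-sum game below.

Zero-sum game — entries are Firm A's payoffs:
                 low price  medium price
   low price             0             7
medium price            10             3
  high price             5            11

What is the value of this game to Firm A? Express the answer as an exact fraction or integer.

95/13

Row low price is strictly dominated by row high price, so Firm A never plays it.
The remaining 2×2 game on (medium price, high price) × (low price, medium price) has no saddle point. Let Firm A play medium price with probability p; indifference gives 10p + 5(1−p) = 3p + 11(1−p), so p = 6/13.
Similarly Firm B's optimal q on low price is 8/13, and the value is 10·(8/13) + (3)·(5/13) = 95/13.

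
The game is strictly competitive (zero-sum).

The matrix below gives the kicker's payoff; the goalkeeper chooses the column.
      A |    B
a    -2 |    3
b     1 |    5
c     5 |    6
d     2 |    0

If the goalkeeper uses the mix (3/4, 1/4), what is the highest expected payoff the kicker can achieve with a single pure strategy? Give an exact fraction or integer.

21/4

a: (-2)·(3/4) + (3)·(1/4) = -3/4.
b: (1)·(3/4) + (5)·(1/4) = 2.
c: (5)·(3/4) + (6)·(1/4) = 21/4.
d: (2)·(3/4) + (0)·(1/4) = 3/2.
The best pure response is c with expected payoff 21/4.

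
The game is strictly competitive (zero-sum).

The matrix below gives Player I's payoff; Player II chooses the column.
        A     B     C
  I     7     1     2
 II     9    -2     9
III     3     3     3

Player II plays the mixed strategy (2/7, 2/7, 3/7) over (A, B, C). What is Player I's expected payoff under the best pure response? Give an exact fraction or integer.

41/7

I: (7)·(2/7) + (1)·(2/7) + (2)·(3/7) = 22/7.
II: (9)·(2/7) + (-2)·(2/7) + (9)·(3/7) = 41/7.
III: (3)·(2/7) + (3)·(2/7) + (3)·(3/7) = 3.
The best pure response is II with expected payoff 41/7.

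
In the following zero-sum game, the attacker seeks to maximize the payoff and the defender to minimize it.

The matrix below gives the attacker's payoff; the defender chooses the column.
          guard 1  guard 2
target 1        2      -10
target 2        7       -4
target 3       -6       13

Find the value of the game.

67/30

Row target 1 is strictly dominated by row target 2, so the attacker never plays it.
The remaining 2×2 game on (target 2, target 3) × (guard 1, guard 2) has no saddle point. Let the attacker play target 2 with probability p; indifference gives 7p − 6(1−p) = −4p + 13(1−p), so p = 19/30.
Similarly the defender's optimal q on guard 1 is 17/30, and the value is 7·(17/30) + (-4)·(13/30) = 67/30.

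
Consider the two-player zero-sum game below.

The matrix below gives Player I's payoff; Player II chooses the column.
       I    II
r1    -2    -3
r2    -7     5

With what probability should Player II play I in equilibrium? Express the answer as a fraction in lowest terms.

8/13

Row minima are -3 and -7, so Player I's maximin is -3; column maxima are -2 and 5, so Player II's minimax is -2. These differ, so the equilibrium is in mixed strategies.
Let Player II play I with probability q. Player I is indifferent when −2q − 3(1−q) = −7q + 5(1−q), giving q = 8/13.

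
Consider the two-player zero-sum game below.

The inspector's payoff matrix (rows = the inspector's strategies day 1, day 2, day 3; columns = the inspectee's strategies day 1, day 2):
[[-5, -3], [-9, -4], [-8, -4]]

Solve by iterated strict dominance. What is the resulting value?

Column day 2 is strictly dominated by day 1 for the inspectee (-5<-3, -9<-4, -8<-4); eliminate day 2.
Row day 2 is strictly dominated by row day 1 (-5>-9); eliminate day 2.
Row day 3 is strictly dominated by row day 1 (-5>-8); eliminate day 3.
Only (day 1, day 1) remains, with payoff -5.

-5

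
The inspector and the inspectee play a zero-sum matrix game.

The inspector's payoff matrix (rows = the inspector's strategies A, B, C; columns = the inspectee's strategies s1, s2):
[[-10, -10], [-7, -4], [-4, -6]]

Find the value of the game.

Row A is strictly dominated by row C, so the inspector never plays it.
The remaining 2×2 game on (B, C) × (s1, s2) has no saddle point. Let the inspector play B with probability p; indifference gives −7p − 4(1−p) = −4p − 6(1−p), so p = 2/5.
Similarly the inspectee's optimal q on s1 is 2/5, and the value is -7·(2/5) + (-4)·(3/5) = -26/5.

-26/5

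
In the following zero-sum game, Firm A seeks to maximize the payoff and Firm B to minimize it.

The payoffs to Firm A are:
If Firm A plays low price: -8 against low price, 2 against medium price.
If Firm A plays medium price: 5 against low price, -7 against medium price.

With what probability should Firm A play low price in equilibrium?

Row minima are -8 and -7, so Firm A's maximin is -7; column maxima are 5 and 2, so Firm B's minimax is 2. These differ, so the equilibrium is in mixed strategies.
Let Firm A play low price with probability p. Firm B is indifferent when −8p + 5(1−p) = 2p − 7(1−p), giving p = 6/11.

6/11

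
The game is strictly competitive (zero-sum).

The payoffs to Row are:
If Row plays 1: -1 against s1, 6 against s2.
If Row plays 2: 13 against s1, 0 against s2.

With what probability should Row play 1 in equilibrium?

Row minima are -1 and 0, so Row's maximin is 0; column maxima are 13 and 6, so Column's minimax is 6. These differ, so the equilibrium is in mixed strategies.
Let Row play 1 with probability p. Column is indifferent when −p + 13(1−p) = 6p, giving p = 13/20.

13/20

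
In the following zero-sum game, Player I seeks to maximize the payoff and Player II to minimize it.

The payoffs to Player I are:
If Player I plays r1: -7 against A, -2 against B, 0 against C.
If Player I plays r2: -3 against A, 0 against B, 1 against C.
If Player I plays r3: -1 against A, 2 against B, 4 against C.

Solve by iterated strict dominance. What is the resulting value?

Column C is strictly dominated by A for Player II (-7<0, -3<1, -1<4); eliminate C.
Row r1 is strictly dominated by row r2 (-3>-7, 0>-2); eliminate r1.
Row r2 is strictly dominated by row r3 (-1>-3, 2>0); eliminate r2.
Column B is strictly dominated by A for Player II (-1<2); eliminate B.
Only (r3, A) remains, with payoff -1.

-1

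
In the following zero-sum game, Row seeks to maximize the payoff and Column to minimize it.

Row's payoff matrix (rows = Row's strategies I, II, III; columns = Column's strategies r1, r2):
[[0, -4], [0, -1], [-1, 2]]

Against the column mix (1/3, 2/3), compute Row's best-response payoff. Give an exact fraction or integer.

1

I: (0)·(1/3) + (-4)·(2/3) = -8/3.
II: (0)·(1/3) + (-1)·(2/3) = -2/3.
III: (-1)·(1/3) + (2)·(2/3) = 1.
The best pure response is III with expected payoff 1.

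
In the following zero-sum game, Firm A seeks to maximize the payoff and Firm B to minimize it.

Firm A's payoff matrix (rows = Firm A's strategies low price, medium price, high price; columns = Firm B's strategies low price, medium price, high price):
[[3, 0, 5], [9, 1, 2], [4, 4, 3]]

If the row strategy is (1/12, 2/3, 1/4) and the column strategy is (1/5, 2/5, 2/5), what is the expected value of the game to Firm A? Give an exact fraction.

187/60

Against (1/5, 2/5, 2/5), each row's expected payoff is low price: 13/5; medium price: 3; high price: 18/5.
Taking the (1/12, 2/3, 1/4)-weighted average: (1/12)·(13/5) + (2/3)·(3) + (1/4)·(18/5) = 187/60.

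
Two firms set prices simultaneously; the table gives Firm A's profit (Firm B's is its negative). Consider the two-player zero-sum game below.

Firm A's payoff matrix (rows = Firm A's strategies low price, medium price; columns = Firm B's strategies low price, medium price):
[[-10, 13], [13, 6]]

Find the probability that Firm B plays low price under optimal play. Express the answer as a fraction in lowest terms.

7/30

Row minima are -10 and 6, so Firm A's maximin is 6; column maxima are 13 and 13, so Firm B's minimax is 13. These differ, so the equilibrium is in mixed strategies.
Let Firm B play low price with probability q. Firm A is indifferent when −10q + 13(1−q) = 13q + 6(1−q), giving q = 7/30.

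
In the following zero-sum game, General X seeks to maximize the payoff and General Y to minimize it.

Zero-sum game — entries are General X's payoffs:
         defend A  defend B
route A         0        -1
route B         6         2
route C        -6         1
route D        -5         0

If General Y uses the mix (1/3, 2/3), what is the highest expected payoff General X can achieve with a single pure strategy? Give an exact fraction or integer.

route A: (0)·(1/3) + (-1)·(2/3) = -2/3.
route B: (6)·(1/3) + (2)·(2/3) = 10/3.
route C: (-6)·(1/3) + (1)·(2/3) = -4/3.
route D: (-5)·(1/3) + (0)·(2/3) = -5/3.
The best pure response is route B with expected payoff 10/3.

10/3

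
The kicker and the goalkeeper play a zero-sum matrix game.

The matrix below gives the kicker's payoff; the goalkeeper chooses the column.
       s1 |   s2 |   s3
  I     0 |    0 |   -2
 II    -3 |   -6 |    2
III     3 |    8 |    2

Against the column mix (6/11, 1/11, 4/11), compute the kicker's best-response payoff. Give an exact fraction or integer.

34/11

I: (0)·(6/11) + (0)·(1/11) + (-2)·(4/11) = -8/11.
II: (-3)·(6/11) + (-6)·(1/11) + (2)·(4/11) = -16/11.
III: (3)·(6/11) + (8)·(1/11) + (2)·(4/11) = 34/11.
The best pure response is III with expected payoff 34/11.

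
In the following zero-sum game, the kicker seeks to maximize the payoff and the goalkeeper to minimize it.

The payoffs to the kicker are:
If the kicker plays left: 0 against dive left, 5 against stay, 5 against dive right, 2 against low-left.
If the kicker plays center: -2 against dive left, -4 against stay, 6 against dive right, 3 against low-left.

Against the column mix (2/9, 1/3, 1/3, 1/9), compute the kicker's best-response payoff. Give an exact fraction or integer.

32/9

left: (0)·(2/9) + (5)·(1/3) + (5)·(1/3) + (2)·(1/9) = 32/9.
center: (-2)·(2/9) + (-4)·(1/3) + (6)·(1/3) + (3)·(1/9) = 5/9.
The best pure response is left with expected payoff 32/9.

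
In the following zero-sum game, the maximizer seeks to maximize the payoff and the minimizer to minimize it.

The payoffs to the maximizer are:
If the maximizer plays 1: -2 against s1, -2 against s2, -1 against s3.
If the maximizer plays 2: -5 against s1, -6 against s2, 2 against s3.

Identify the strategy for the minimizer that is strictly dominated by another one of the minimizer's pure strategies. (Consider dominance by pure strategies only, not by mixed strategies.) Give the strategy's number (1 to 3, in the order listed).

3

The minimizer prefers columns that give the maximizer less. Compare s3 with s1: -2 < -1, -5 < 2.
So s1 strictly dominates s3 for the minimizer; s3 is strictly dominated.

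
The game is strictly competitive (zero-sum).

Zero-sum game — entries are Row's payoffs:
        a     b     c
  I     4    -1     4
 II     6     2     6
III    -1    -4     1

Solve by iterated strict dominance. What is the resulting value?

Column a is strictly dominated by b for Column (-1<4, 2<6, -4<-1); eliminate a.
Row III is strictly dominated by row I (-1>-4, 4>1); eliminate III.
Column c is strictly dominated by b for Column (-1<4, 2<6); eliminate c.
Row I is strictly dominated by row II (2>-1); eliminate I.
Only (II, b) remains, with payoff 2.

2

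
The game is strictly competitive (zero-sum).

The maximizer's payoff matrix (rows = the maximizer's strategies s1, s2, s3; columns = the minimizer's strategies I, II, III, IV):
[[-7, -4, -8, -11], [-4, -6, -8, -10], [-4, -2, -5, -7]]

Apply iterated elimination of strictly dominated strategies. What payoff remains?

-7

Row s1 is strictly dominated by row s3 (-4>-7, -2>-4, -5>-8, -7>-11); eliminate s1.
Column III is strictly dominated by IV for the minimizer (-10<-8, -7<-5); eliminate III.
Column II is strictly dominated by IV for the minimizer (-10<-6, -7<-2); eliminate II.
Column I is strictly dominated by IV for the minimizer (-10<-4, -7<-4); eliminate I.
Row s2 is strictly dominated by row s3 (-7>-10); eliminate s2.
Only (s3, IV) remains, with payoff -7.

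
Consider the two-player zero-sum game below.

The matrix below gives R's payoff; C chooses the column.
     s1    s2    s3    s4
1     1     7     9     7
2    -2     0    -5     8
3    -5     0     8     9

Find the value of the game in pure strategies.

1

Row minima: 1, -5, -5 → R's maximin is 1.
Column maxima: 1, 7, 9, 9 → C's minimax is 1.
They coincide at (1, s1), so the value is 1.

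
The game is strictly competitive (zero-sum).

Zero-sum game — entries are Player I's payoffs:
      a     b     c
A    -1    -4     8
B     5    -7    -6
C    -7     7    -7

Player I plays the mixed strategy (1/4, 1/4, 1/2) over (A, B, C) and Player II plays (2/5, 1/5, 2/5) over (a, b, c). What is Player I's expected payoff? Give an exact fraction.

Against (2/5, 1/5, 2/5), each row's expected payoff is A: 2; B: -9/5; C: -21/5.
Taking the (1/4, 1/4, 1/2)-weighted average: (1/4)·(2) + (1/4)·(-9/5) + (1/2)·(-21/5) = -41/20.

-41/20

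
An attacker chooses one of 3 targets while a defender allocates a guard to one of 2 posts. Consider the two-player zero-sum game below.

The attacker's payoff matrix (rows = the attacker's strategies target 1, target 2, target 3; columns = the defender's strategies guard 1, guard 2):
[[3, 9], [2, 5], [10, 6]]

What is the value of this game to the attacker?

36/5

Row target 2 is strictly dominated by row target 1, so the attacker never plays it.
The remaining 2×2 game on (target 1, target 3) × (guard 1, guard 2) has no saddle point. Let the attacker play target 1 with probability p; indifference gives 3p + 10(1−p) = 9p + 6(1−p), so p = 2/5.
Similarly the defender's optimal q on guard 1 is 3/10, and the value is 3·(3/10) + (9)·(7/10) = 36/5.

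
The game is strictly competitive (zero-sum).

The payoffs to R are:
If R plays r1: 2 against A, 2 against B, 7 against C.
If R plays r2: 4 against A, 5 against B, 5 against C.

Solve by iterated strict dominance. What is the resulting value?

Column C is strictly dominated by A for C (2<7, 4<5); eliminate C.
Row r1 is strictly dominated by row r2 (4>2, 5>2); eliminate r1.
Column B is strictly dominated by A for C (4<5); eliminate B.
Only (r2, A) remains, with payoff 4.

4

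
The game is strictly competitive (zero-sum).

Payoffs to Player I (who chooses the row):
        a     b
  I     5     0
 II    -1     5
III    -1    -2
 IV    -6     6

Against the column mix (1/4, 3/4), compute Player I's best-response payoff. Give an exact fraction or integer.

7/2

I: (5)·(1/4) + (0)·(3/4) = 5/4.
II: (-1)·(1/4) + (5)·(3/4) = 7/2.
III: (-1)·(1/4) + (-2)·(3/4) = -7/4.
IV: (-6)·(1/4) + (6)·(3/4) = 3.
The best pure response is II with expected payoff 7/2.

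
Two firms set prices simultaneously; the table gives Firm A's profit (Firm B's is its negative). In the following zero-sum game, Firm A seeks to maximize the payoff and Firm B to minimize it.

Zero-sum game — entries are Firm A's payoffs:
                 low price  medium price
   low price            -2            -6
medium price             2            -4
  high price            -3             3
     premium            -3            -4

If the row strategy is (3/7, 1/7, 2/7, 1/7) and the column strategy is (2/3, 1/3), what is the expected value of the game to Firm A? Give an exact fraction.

-46/21

Against (2/3, 1/3), each row's expected payoff is low price: -10/3; medium price: 0; high price: -1; premium: -10/3.
Taking the (3/7, 1/7, 2/7, 1/7)-weighted average: (3/7)·(-10/3) + (1/7)·(0) + (2/7)·(-1) + (1/7)·(-10/3) = -46/21.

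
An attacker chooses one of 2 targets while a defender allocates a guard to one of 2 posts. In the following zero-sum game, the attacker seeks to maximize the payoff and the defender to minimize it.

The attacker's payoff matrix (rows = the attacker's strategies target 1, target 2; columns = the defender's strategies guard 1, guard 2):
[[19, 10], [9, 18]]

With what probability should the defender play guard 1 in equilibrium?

4/9

Row minima are 10 and 9, so the attacker's maximin is 10; column maxima are 19 and 18, so the defender's minimax is 18. These differ, so the equilibrium is in mixed strategies.
Let the defender play guard 1 with probability q. The attacker is indifferent when 19q + 10(1−q) = 9q + 18(1−q), giving q = 4/9.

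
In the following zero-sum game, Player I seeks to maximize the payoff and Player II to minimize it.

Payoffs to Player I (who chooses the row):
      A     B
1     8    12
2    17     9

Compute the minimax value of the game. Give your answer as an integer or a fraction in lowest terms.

Row minima are 8 and 9, so Player I's maximin is 9; column maxima are 17 and 12, so Player II's minimax is 12. These differ, so the equilibrium is in mixed strategies.
Let Player I play 1 with probability p. Player II is indifferent when 8p + 17(1−p) = 12p + 9(1−p), giving p = 2/3.
Let Player II play A with probability q. Player I is indifferent when 8q + 12(1−q) = 17q + 9(1−q), giving q = 1/4.
The value is 8·(1/4) + (12)·(3/4) = 11.

11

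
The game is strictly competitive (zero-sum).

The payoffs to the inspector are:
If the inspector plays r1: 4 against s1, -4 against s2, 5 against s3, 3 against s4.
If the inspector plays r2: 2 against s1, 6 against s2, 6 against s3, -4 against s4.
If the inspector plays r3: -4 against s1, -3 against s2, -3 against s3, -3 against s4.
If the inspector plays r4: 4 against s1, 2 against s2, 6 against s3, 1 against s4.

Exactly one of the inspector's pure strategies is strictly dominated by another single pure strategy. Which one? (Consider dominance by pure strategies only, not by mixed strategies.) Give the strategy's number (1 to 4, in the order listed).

3

Compare r3 with r4: 4 > -4, 2 > -3, 6 > -3, 1 > -3.
So r4 strictly dominates r3 for the inspector; r3 is strictly dominated.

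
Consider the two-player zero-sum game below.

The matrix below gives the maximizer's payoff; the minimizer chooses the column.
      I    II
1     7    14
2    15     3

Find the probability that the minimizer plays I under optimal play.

Row minima are 7 and 3, so the maximizer's maximin is 7; column maxima are 15 and 14, so the minimizer's minimax is 14. These differ, so the equilibrium is in mixed strategies.
Let the minimizer play I with probability q. The maximizer is indifferent when 7q + 14(1−q) = 15q + 3(1−q), giving q = 11/19.

11/19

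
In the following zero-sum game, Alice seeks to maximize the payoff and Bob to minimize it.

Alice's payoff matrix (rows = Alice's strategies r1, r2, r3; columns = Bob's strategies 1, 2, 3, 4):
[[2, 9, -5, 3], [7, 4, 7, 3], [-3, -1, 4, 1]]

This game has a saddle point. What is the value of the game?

3

Row minima: -5, 3, -3 → Alice's maximin is 3.
Column maxima: 7, 9, 7, 3 → Bob's minimax is 3.
They coincide at (r2, 4), so the value is 3.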